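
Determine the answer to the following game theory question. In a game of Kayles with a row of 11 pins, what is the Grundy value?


Kayles: a move removes 1 or 2 adjacent pins from a contiguous row.
Removing pins from a row of k leaves two independent rows (a, b) with a + b = k - 1 (one pin) or a + b = k - 2 (two pins); an end removal gives a = 0.
By Sprague-Grundy, G(k) = mex{ G(a) XOR G(b) } over all these splits. G(0) = 0.
G(1): splits (0,0):0^0=0 -> mex({0}) = 1
G(2): splits (0,1):0^1=1 (0,0):0^0=0 -> mex({0, 1}) = 2
G(3): splits (0,2):0^2=2 (1,1):1^1=0 (0,1):0^1=1 -> mex({0, 1, 2}) = 3
G(4): splits (0,3):0^3=3 (1,2):1^2=3 (0,2):0^2=2 (1,1):1^1=0 -> mex({0, 2, 3}) = 1
G(5): splits (0,4):0^1=1 (1,3):1^3=2 (2,2):2^2=0 (0,3):0^3=3 (1,2):1^2=3 -> mex({0, 1, 2, 3}) = 4
G(6) = mex({0, 1, 2, 4}) = 3
G(7) = mex({0, 1, 3, 4, 5}) = 2
G(8) = mex({0, 2, 3, 5, 6}) = 1
G(9) = mex({0, 1, 2, 3, 6, 7}) = 4
G(10) = mex({0, 1, 3, 4, 5, 7}) = 2
G(11) = mex({0, 1, 2, 3, 4, 5}) = 6
Therefore G(11) = 6.

6


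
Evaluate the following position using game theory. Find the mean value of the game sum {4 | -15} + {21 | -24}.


G1 = {4 | -15}, G2 = {21 | -24}
Each is a switch {a | b} with numbers a > b; its mean value is (a + b)/2, and mean value is additive over game sums: m(G1 + G2) = m(G1) + m(G2).
Mean of G1 = (4 + (-15))/2 = -11/2 = -11/2
Mean of G2 = (21 + (-24))/2 = -3/2 = -3/2
Mean of G1 + G2 = -11/2 + -3/2 = -7

-7


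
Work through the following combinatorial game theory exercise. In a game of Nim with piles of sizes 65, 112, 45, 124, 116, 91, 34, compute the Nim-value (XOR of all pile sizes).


We need the XOR (exclusive or) of all pile sizes.
After XOR-ing pile 1 (size 65): 0 XOR 65 = 65
After XOR-ing pile 2 (size 112): 65 XOR 112 = 49
After XOR-ing pile 3 (size 45): 49 XOR 45 = 28
After XOR-ing pile 4 (size 124): 28 XOR 124 = 96
After XOR-ing pile 5 (size 116): 96 XOR 116 = 20
After XOR-ing pile 6 (size 91): 20 XOR 91 = 79
After XOR-ing pile 7 (size 34): 79 XOR 34 = 109
The Nim-value of this position is 109.

109


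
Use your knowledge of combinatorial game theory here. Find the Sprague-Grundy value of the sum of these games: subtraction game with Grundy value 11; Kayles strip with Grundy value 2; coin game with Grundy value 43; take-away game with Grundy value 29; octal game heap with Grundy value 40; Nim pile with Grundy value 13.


By the Sprague-Grundy theorem, the Grundy value of a sum of games is the XOR of individual Grundy values.
subtraction game: Grundy value = 11. Running XOR: 0 XOR 11 = 11
Kayles strip: Grundy value = 2. Running XOR: 11 XOR 2 = 9
coin game: Grundy value = 43. Running XOR: 9 XOR 43 = 34
take-away game: Grundy value = 29. Running XOR: 34 XOR 29 = 63
octal game heap: Grundy value = 40. Running XOR: 63 XOR 40 = 23
Nim pile: Grundy value = 13. Running XOR: 23 XOR 13 = 26
The combined Grundy value is 26.

26


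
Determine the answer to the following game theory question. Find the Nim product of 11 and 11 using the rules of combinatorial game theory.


Nim multiplication is bilinear over XOR: (u XOR v) * w = (u*w) XOR (v*w).
So we split each operand into its bit components and XOR the pairwise Nim products.
11 = 1 + 2 + 8 (as XOR of powers of 2).
11 = 1 + 2 + 8 (as XOR of powers of 2).
Using the standard Nim-product table on single bits:
  2*2 = 3,   2*4 = 8,   2*8 = 12,
  4*4 = 6,   4*8 = 11,  8*8 = 13,
and  1*x = x (identity), k*l = l*k (commutative).
Pairwise Nim products:
  1 * 1 = 1
  1 * 2 = 2
  1 * 8 = 8
  2 * 1 = 2
  2 * 2 = 3
  2 * 8 = 12
  8 * 1 = 8
  8 * 2 = 12
  8 * 8 = 13
XOR them: 1 XOR 2 XOR 8 XOR 2 XOR 3 XOR 12 XOR 8 XOR 12 XOR 13 = 15.
Result: 11 * 11 = 15 (in Nim).

15


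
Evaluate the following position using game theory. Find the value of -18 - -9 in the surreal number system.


x = -18, y = -9
x - y = -18 - -9 = -9

-9


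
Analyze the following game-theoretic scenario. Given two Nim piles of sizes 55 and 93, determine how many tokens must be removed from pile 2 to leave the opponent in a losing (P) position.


Piles: 55 and 93
Current XOR: 55 XOR 93 = 106 (non-zero, so this is an N-position).
To make the XOR zero, we need to find a move that balances the piles.
For pile 2 (size 93): target = 93 XOR 106 = 55
We reduce pile 2 from 93 to 55.
Tokens removed: 93 - 55 = 38
Verification: 55 XOR 55 = 0

38


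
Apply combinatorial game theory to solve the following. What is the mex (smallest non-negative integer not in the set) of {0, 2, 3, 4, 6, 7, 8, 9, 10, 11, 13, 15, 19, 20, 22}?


Set = {0, 2, 3, 4, 6, 7, 8, 9, 10, 11, 13, 15, 19, 20, 22}
0 is in the set.
1 is NOT in the set. This is the mex.
mex = 1

1


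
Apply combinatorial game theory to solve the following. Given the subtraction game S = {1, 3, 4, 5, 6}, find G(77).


The subtraction set is S = {1, 3, 4, 5, 6}.
G(k) = mex{ G(k - s) : s in S, s <= k }. We compute iteratively: G(0) = 0.
G(1) = mex({0}) = 1
G(2) = mex({1}) = 0
G(3) = mex({0}) = 1
G(4) = mex({0, 1}) = 2
G(5) = mex({0, 1, 2}) = 3
G(6) = mex({0, 1, 3}) = 2
G(7) = mex({0, 1, 2}) = 3
G(8) = mex({0, 1, 2, 3}) = 4
G(9) = mex({1, 2, 3, 4}) = 0
G(10) = mex({0, 2, 3}) = 1
G(11) = mex({1, 2, 3, 4}) = 0
G(12) = mex({0, 2, 3, 4}) = 1
G(13) = mex({0, 1, 3, 4}) = 2
G(14) = mex({0, 1, 2, 4}) = 3
Observe that G(9)..G(14) = 0, 1, 0, 1, 2, 3 repeats G(0)..G(5) = 0, 1, 0, 1, 2, 3.
For k >= max(S) = 6, G(k) is determined by the previous 6 values G(k-6)..G(k-1); a window of 6 consecutive values has recurred shifted by 9, so by induction G(k + 9) = G(k) for all k >= 0: the sequence is periodic from the start with period 9.
One period: G(0..8) = 0, 1, 0, 1, 2, 3, 2, 3, 4.
77 mod 9 = 5, so G(77) = G(5) = 3.

3


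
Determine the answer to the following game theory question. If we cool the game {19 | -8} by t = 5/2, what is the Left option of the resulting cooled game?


Original game: {19 | -8} (a switch {a | b} with a > b).
Cooling by t (for t below the temperature (a - b)/2 = 27/2) taxes each move by t: {a | b} cooled by t is {a - t | b + t}.
Cooling amount: t = 5/2
Cooled Left option: 19 - 5/2 = 33/2
Cooled Right option: -8 + 5/2 = -11/2
Cooled game: {33/2 | -11/2}
Left option = 33/2

33/2


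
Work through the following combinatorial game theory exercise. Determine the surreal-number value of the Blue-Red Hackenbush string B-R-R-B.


Edges (from ground): B-R-R-B
By Berlekamp's sign-expansion rule, a Blue-Red Hackenbush stalk has the value of the surreal number whose sign sequence is the edge sequence with B -> + and R -> -.
Sign sequence: +--+
Trace the sign expansion in the surreal number tree, starting from 0:
Edge 1: B (sign +) -> bounds (0, +inf), value = 1
Edge 2: R (sign -) -> bounds (0, 1), value = 1/2
Edge 3: R (sign -) -> bounds (0, 1/2), value = 1/4
Edge 4: B (sign +) -> bounds (1/4, 1/2), value = 3/8
Game value = 3/8

3/8


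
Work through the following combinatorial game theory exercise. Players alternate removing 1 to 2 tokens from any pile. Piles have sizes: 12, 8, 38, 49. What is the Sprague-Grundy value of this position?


Subtraction set: {1, 2}
For this subtraction set, G(n) = n mod 3 (period = max + 1 = 3).
Pile 1 (size 12): G(12) = 12 mod 3 = 0
Pile 2 (size 8): G(8) = 8 mod 3 = 2
Pile 3 (size 38): G(38) = 38 mod 3 = 2
Pile 4 (size 49): G(49) = 49 mod 3 = 1
Total Grundy value = XOR of all: 0 XOR 2 XOR 2 XOR 1 = 1

1


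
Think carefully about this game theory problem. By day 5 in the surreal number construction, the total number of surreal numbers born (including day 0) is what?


Day 0: {|} = 0 is born. Count = 1.
Day n: the number of surreal numbers born by day n is 2^(n+1) - 1.
By day 0: 2^1 - 1 = 1
By day 1: 2^2 - 1 = 3
By day 2: 2^3 - 1 = 7
By day 3: 2^4 - 1 = 15
By day 4: 2^5 - 1 = 31
By day 5: 2^6 - 1 = 63
By day 5: 63 surreal numbers.

63


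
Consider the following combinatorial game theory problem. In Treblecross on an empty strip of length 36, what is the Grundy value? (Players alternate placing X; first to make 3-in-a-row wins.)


Treblecross: place X on empty cells; 3-in-a-row wins.
Playing within two cells of an existing X lets the opponent win at once, so sensible play treats the cells i-2..i+2 around each X as dead. The player left with no safe cell loses, so this is a normal-play take-away game on strips of safe cells.
Placing X at cell i (0-indexed) of a strip of k safe cells leaves independent strips of sizes max(0, i-2) and max(0, k-i-3). Hence G(k) = mex{ G(max(0,i-2)) XOR G(max(0,k-i-3)) : 0 <= i < k }, with G(0) = 0.
G(1): splits (0,0):0^0=0 -> mex({0}) = 1
G(2): splits (0,0):0^0=0 -> mex({0}) = 1
G(3): splits (0,0):0^0=0 -> mex({0}) = 1
G(4): splits (0,1):0^1=1 (0,0):0^0=0 -> mex({0, 1}) = 2
G(5): splits (0,2):0^1=1 (0,1):0^1=1 (0,0):0^0=0 -> mex({0, 1}) = 2
G(6) = mex({1}) = 0
G(7) = mex({0, 1, 2}) = 3
G(8) = mex({0, 1, 2}) = 3
G(9) = mex({0, 2}) = 1
G(10) = mex({0, 2, 3}) = 1
G(11) = mex({0, 3}) = 1
G(12) = mex({1, 3}) = 0
G(13) = mex({0, 1, 2, 3}) = 4
G(14) = mex({0, 1, 2}) = 3
G(15) = mex({0, 1, 2}) = 3
G(16) = mex({0, 1, 2, 4}) = 3
G(17) = mex({0, 1, 3, 4}) = 2
G(18) = mex({0, 1, 3, 4}) = 2
G(19) = mex({0, 1, 3, 5}) = 2
G(20) = mex({0, 1, 2, 3, 5}) = 4
G(21) = mex({0, 1, 2, 3, 5}) = 4
G(22) = mex({1, 2, 6}) = 0
G(23) = mex({0, 1, 2, 3, 4, 6}) = 5
G(24) = mex({0, 1, 2, 3, 4}) = 5
G(25) = mex({0, 1, 3, 4, 7}) = 2
G(26) = mex({0, 1, 3, 4, 5, 7}) = 2
G(27) = mex({0, 1, 3, 5}) = 2
G(28) = mex({0, 1, 2, 5}) = 3
G(29) = mex({0, 1, 2, 4, 5, 6}) = 3
G(30) = mex({1, 2, 4, 6}) = 0
G(31) = mex({0, 1, 2, 3, 4, 6}) = 5
G(32) = mex({1, 2, 3, 4, 7}) = 0
G(33) = mex({0, 3, 7}) = 1
G(34) = mex({0, 2, 3, 5, 7}) = 1
G(35) = mex({0, 2, 3, 5, 6}) = 1
G(36) = mex({0, 1, 2, 5, 6}) = 3
Therefore G(36) = 3.

3


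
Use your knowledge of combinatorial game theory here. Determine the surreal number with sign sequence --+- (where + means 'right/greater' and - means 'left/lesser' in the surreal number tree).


Sign expansion: --+-
Rule: track bounds (lo, hi), initially (-inf, +inf). On '+', the current value becomes lo and we move to the simplest number in (value, hi): value + 1 if hi = +inf, otherwise the midpoint (value + hi)/2. On '-', the current value becomes hi and we move to value - 1 if lo = -inf, otherwise the midpoint (lo + value)/2.
Start at 0.
Step 1: sign = -, move left. Bounds: (-inf, 0). Value = -1
Step 2: sign = -, move left. Bounds: (-inf, -1). Value = -2
Step 3: sign = +, move right. Bounds: (-2, -1). Value = -3/2
Step 4: sign = -, move left. Bounds: (-2, -3/2). Value = -7/4
The surreal number with sign expansion --+- is -7/4.

-7/4


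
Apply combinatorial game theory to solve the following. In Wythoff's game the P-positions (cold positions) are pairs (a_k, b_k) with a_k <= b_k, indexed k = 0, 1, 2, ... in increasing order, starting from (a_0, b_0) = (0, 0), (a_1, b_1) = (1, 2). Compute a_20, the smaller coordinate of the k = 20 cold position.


By Wythoff's theorem, a_k = floor(k * phi) and b_k = floor(k * phi^2) = a_k + k, where phi = (1 + sqrt(5))/2 is the golden ratio.
phi = (1 + sqrt(5))/2 = 1.618034
k = 20
k * phi = 20 * 1.618034 = 32.360680
a_20 = floor(k * phi) = 32

32


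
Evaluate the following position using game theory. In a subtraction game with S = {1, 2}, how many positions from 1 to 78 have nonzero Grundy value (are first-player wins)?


Subtraction set S = {1, 2}, so G(n) = n mod 3.
G(n) = 0 when n is a multiple of 3.
Multiples of 3 in [1, 78]: 26
N-positions (nonzero Grundy) = 78 - 26 = 52

52


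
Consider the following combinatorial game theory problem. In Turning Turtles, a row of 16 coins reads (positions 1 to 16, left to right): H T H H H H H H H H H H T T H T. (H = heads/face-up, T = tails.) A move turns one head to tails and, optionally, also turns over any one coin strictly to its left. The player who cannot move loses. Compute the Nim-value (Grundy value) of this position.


Coins: H T H H H H H H H H H H T T H T
Key fact: a single head at position k behaves exactly like a Nim heap of size k (turning it to T and optionally flipping a coin at j < k corresponds to moving the heap from k to j, or to 0), and heads combine as a disjunctive sum (two heads at the same place would cancel, matching j XOR j = 0). So the Nim-value is the XOR of the 1-indexed positions of the heads.
Face-up positions (1-indexed): [1, 3, 4, 5, 6, 7, 8, 9, 10, 11, 12, 15]
XOR 0 with 1: 0 XOR 1 = 1
XOR 1 with 3: 1 XOR 3 = 2
XOR 2 with 4: 2 XOR 4 = 6
XOR 6 with 5: 6 XOR 5 = 3
XOR 3 with 6: 3 XOR 6 = 5
XOR 5 with 7: 5 XOR 7 = 2
XOR 2 with 8: 2 XOR 8 = 10
XOR 10 with 9: 10 XOR 9 = 3
XOR 3 with 10: 3 XOR 10 = 9
XOR 9 with 11: 9 XOR 11 = 2
XOR 2 with 12: 2 XOR 12 = 14
XOR 14 with 15: 14 XOR 15 = 1
Nim-value = 1

1


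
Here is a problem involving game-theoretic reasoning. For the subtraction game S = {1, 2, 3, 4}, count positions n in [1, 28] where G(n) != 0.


Subtraction set S = {1, 2, 3, 4}, so G(n) = n mod 5.
G(n) = 0 when n is a multiple of 5.
Multiples of 5 in [1, 28]: 5
N-positions (nonzero Grundy) = 28 - 5 = 23

23


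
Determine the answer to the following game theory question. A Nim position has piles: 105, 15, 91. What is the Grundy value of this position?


We need the XOR (exclusive or) of all pile sizes.
After XOR-ing pile 1 (size 105): 0 XOR 105 = 105
After XOR-ing pile 2 (size 15): 105 XOR 15 = 102
After XOR-ing pile 3 (size 91): 102 XOR 91 = 61
The Nim-value of this position is 61.

61


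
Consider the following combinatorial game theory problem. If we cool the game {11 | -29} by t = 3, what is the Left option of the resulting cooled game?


Original game: {11 | -29} (a switch {a | b} with a > b).
Cooling by t (for t below the temperature (a - b)/2 = 20) taxes each move by t: {a | b} cooled by t is {a - t | b + t}.
Cooling amount: t = 3
Cooled Left option: 11 - 3 = 8
Cooled Right option: -29 + 3 = -26
Cooled game: {8 | -26}
Left option = 8

8


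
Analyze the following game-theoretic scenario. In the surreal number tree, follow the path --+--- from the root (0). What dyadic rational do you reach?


Sign expansion: --+---
Rule: track bounds (lo, hi), initially (-inf, +inf). On '+', the current value becomes lo and we move to the simplest number in (value, hi): value + 1 if hi = +inf, otherwise the midpoint (value + hi)/2. On '-', the current value becomes hi and we move to value - 1 if lo = -inf, otherwise the midpoint (lo + value)/2.
Start at 0.
Step 1: sign = -, move left. Bounds: (-inf, 0). Value = -1
Step 2: sign = -, move left. Bounds: (-inf, -1). Value = -2
Step 3: sign = +, move right. Bounds: (-2, -1). Value = -3/2
Step 4: sign = -, move left. Bounds: (-2, -3/2). Value = -7/4
Step 5: sign = -, move left. Bounds: (-2, -7/4). Value = -15/8
Step 6: sign = -, move left. Bounds: (-2, -15/8). Value = -31/16
The surreal number with sign expansion --+--- is -31/16.

-31/16


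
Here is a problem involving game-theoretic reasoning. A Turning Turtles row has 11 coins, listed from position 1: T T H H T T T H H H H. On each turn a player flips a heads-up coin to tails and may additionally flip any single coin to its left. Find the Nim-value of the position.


Coins: T T H H T T T H H H H
Key fact: a single head at position k behaves exactly like a Nim heap of size k (turning it to T and optionally flipping a coin at j < k corresponds to moving the heap from k to j, or to 0), and heads combine as a disjunctive sum (two heads at the same place would cancel, matching j XOR j = 0). So the Nim-value is the XOR of the 1-indexed positions of the heads.
Face-up positions (1-indexed): [3, 4, 8, 9, 10, 11]
XOR 0 with 3: 0 XOR 3 = 3
XOR 3 with 4: 3 XOR 4 = 7
XOR 7 with 8: 7 XOR 8 = 15
XOR 15 with 9: 15 XOR 9 = 6
XOR 6 with 10: 6 XOR 10 = 12
XOR 12 with 11: 12 XOR 11 = 7
Nim-value = 7

7


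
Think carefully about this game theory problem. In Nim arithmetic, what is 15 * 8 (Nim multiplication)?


Nim multiplication is bilinear over XOR: (u XOR v) * w = (u*w) XOR (v*w).
So we split each operand into its bit components and XOR the pairwise Nim products.
15 = 1 + 2 + 4 + 8 (as XOR of powers of 2).
8 = 8 (as XOR of powers of 2).
Using the standard Nim-product table on single bits:
  2*2 = 3,   2*4 = 8,   2*8 = 12,
  4*4 = 6,   4*8 = 11,  8*8 = 13,
and  1*x = x (identity), k*l = l*k (commutative).
Pairwise Nim products:
  1 * 8 = 8
  2 * 8 = 12
  4 * 8 = 11
  8 * 8 = 13
XOR them: 8 XOR 12 XOR 11 XOR 13 = 2.
Result: 15 * 8 = 2 (in Nim).

2


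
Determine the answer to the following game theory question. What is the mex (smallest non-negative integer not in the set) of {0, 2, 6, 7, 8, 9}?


Set = {0, 2, 6, 7, 8, 9}
0 is in the set.
1 is NOT in the set. This is the mex.
mex = 1

1


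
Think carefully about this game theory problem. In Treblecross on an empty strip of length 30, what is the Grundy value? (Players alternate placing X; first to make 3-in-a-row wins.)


Treblecross: place X on empty cells; 3-in-a-row wins.
Playing within two cells of an existing X lets the opponent win at once, so sensible play treats the cells i-2..i+2 around each X as dead. The player left with no safe cell loses, so this is a normal-play take-away game on strips of safe cells.
Placing X at cell i (0-indexed) of a strip of k safe cells leaves independent strips of sizes max(0, i-2) and max(0, k-i-3). Hence G(k) = mex{ G(max(0,i-2)) XOR G(max(0,k-i-3)) : 0 <= i < k }, with G(0) = 0.
G(1): splits (0,0):0^0=0 -> mex({0}) = 1
G(2): splits (0,0):0^0=0 -> mex({0}) = 1
G(3): splits (0,0):0^0=0 -> mex({0}) = 1
G(4): splits (0,1):0^1=1 (0,0):0^0=0 -> mex({0, 1}) = 2
G(5): splits (0,2):0^1=1 (0,1):0^1=1 (0,0):0^0=0 -> mex({0, 1}) = 2
G(6) = mex({1}) = 0
G(7) = mex({0, 1, 2}) = 3
G(8) = mex({0, 1, 2}) = 3
G(9) = mex({0, 2}) = 1
G(10) = mex({0, 2, 3}) = 1
G(11) = mex({0, 3}) = 1
G(12) = mex({1, 3}) = 0
G(13) = mex({0, 1, 2, 3}) = 4
G(14) = mex({0, 1, 2}) = 3
G(15) = mex({0, 1, 2}) = 3
G(16) = mex({0, 1, 2, 4}) = 3
G(17) = mex({0, 1, 3, 4}) = 2
G(18) = mex({0, 1, 3, 4}) = 2
G(19) = mex({0, 1, 3, 5}) = 2
G(20) = mex({0, 1, 2, 3, 5}) = 4
G(21) = mex({0, 1, 2, 3, 5}) = 4
G(22) = mex({1, 2, 6}) = 0
G(23) = mex({0, 1, 2, 3, 4, 6}) = 5
G(24) = mex({0, 1, 2, 3, 4}) = 5
G(25) = mex({0, 1, 3, 4, 7}) = 2
G(26) = mex({0, 1, 3, 4, 5, 7}) = 2
G(27) = mex({0, 1, 3, 5}) = 2
G(28) = mex({0, 1, 2, 5}) = 3
G(29) = mex({0, 1, 2, 4, 5, 6}) = 3
G(30) = mex({1, 2, 4, 6}) = 0
Therefore G(30) = 0.

0


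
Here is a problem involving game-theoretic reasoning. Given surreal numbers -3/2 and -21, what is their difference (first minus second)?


x = -3/2, y = -21
Converting to common denominator: 2
x = -3/2, y = -42/2
x - y = -3/2 - -21 = 39/2

39/2


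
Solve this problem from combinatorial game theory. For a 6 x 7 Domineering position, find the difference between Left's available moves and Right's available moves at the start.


Board is 6 x 7 (rows x cols).
Left (vertical) placements: (rows-1) * cols = 5 * 7 = 35
Right (horizontal) placements: rows * (cols-1) = 6 * 6 = 36
Advantage = Left - Right = 35 - 36 = -1

-1


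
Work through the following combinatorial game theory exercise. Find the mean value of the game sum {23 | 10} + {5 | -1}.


G1 = {23 | 10}, G2 = {5 | -1}
Each is a switch {a | b} with numbers a > b; its mean value is (a + b)/2, and mean value is additive over game sums: m(G1 + G2) = m(G1) + m(G2).
Mean of G1 = (23 + (10))/2 = 33/2 = 33/2
Mean of G2 = (5 + (-1))/2 = 4/2 = 2
Mean of G1 + G2 = 33/2 + 2 = 37/2

37/2


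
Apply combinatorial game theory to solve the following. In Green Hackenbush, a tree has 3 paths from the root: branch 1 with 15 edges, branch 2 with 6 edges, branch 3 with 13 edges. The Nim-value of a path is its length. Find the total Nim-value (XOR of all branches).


The tree has 3 branches from the ground vertex.
In Green Hackenbush, the Nim-value of a simple path of length k is k.
Branch 1: length 15, Nim-value = 15
Branch 2: length 6, Nim-value = 6
Branch 3: length 13, Nim-value = 13
Total Nim-value = XOR of all branch values:
0 XOR 15 = 15
15 XOR 6 = 9
9 XOR 13 = 4
Nim-value of the tree = 4

4


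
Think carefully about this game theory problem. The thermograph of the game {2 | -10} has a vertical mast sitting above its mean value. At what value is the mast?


Game = {2 | -10}, a switch {a | b} with numbers a > b.
Its thermograph has left wall a - t and right wall b + t, which meet at t = (a - b)/2, where both equal (a + b)/2. So the mast (mean value) is at (a + b)/2.
Mean = (2 + (-10))/2 = -8/2 = -4

-4


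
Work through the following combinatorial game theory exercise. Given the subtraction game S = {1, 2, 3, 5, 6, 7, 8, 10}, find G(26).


The subtraction set is S = {1, 2, 3, 5, 6, 7, 8, 10}.
G(k) = mex{ G(k - s) : s in S, s <= k }. We compute iteratively: G(0) = 0.
G(1) = mex({0}) = 1
G(2) = mex({0, 1}) = 2
G(3) = mex({0, 1, 2}) = 3
G(4) = mex({1, 2, 3}) = 0
G(5) = mex({0, 2, 3}) = 1
G(6) = mex({0, 1, 3}) = 2
G(7) = mex({0, 1, 2}) = 3
G(8) = mex({0, 1, 2, 3}) = 4
G(9) = mex({0, 1, 2, 3, 4}) = 5
G(10) = mex({0, 1, 2, 3, 4, 5}) = 6
G(11) = mex({0, 1, 2, 3, 4, 5, 6}) = 7
G(12) = mex({0, 1, 2, 3, 5, 6, 7}) = 4
G(13) = mex({1, 2, 3, 4, 6, 7}) = 0
G(14) = mex({0, 2, 3, 4, 5, 7}) = 1
G(15) = mex({0, 1, 3, 4, 5, 6}) = 2
G(16) = mex({0, 1, 2, 4, 5, 6, 7}) = 3
G(17) = mex({1, 2, 3, 4, 5, 6, 7}) = 0
G(18) = mex({0, 2, 3, 4, 6, 7}) = 1
G(19) = mex({0, 1, 3, 4, 5, 7}) = 2
G(20) = mex({0, 1, 2, 4, 6}) = 3
G(21) = mex({0, 1, 2, 3, 7}) = 4
G(22) = mex({0, 1, 2, 3, 4}) = 5
Observe that G(13)..G(22) = 0, 1, 2, 3, 0, 1, 2, 3, 4, 5 repeats G(0)..G(9) = 0, 1, 2, 3, 0, 1, 2, 3, 4, 5.
For k >= max(S) = 10, G(k) is determined by the previous 10 values G(k-10)..G(k-1); a window of 10 consecutive values has recurred shifted by 13, so by induction G(k + 13) = G(k) for all k >= 0: the sequence is periodic from the start with period 13.
One period: G(0..12) = 0, 1, 2, 3, 0, 1, 2, 3, 4, 5, 6, 7, 4.
26 mod 13 = 0, so G(26) = G(0) = 0.

0


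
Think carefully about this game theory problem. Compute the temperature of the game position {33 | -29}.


The game is {33 | -29}, a switch {a | b} with numbers a > b.
Cooling {a | b} by t gives {a - t | b + t}, which stops being hot when a - t = b + t, i.e. at t = (a - b)/2. So the temperature of a switch is (a - b)/2.
Temperature = (Left option - Right option) / 2
= (33 - (-29)) / 2
= 62 / 2
= 31

31


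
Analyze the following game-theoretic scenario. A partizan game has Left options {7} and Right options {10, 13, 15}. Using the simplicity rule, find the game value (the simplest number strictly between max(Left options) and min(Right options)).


Left options: {7}, max = 7
Right options: {10, 13, 15}, min = 10
All options are numbers and max(Left) < min(Right), so by the simplicity theorem the value is the simplest (earliest-born) number strictly between 7 and 10.
Integers 8 through 9 all lie strictly between 7 and 10.
Among integers, the simplest (lowest birthday = smallest |n|; 0 is born on day 0, +-n on day n) is 8.
No non-integer in the interval can be simpler: if x is a non-integer in the interval, then floor(x) or ceil(x) also lies in the interval (the interval contains an integer), and both are proper prefixes of x's sign expansion, i.e. born earlier. So the game value is 8.
Game value = 8

8


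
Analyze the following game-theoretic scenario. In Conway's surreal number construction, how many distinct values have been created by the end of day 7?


Day 0: {|} = 0 is born. Count = 1.
Day n: the number of surreal numbers born by day n is 2^(n+1) - 1.
By day 0: 2^1 - 1 = 1
By day 1: 2^2 - 1 = 3
By day 2: 2^3 - 1 = 7
By day 3: 2^4 - 1 = 15
By day 4: 2^5 - 1 = 31
By day 5: 2^6 - 1 = 63
By day 6: 2^7 - 1 = 127
By day 7: 2^8 - 1 = 255
By day 7: 255 surreal numbers.

255


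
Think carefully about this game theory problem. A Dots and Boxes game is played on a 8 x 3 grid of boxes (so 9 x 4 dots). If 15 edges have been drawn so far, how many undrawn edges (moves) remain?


Grid: 8 x 3 boxes, i.e. 9 rows and 4 columns of dots.
Horizontal edges: (rows + 1) * cols = 9 * 3 = 27
Vertical edges: rows * (cols + 1) = 8 * 4 = 32
Total edges: 27 + 32 = 59
Edges drawn: 15
Remaining: 59 - 15 = 44

44


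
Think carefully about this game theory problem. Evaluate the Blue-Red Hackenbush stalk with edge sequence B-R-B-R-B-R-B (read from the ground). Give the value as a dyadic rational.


Edges (from ground): B-R-B-R-B-R-B
By Berlekamp's sign-expansion rule, a Blue-Red Hackenbush stalk has the value of the surreal number whose sign sequence is the edge sequence with B -> + and R -> -.
Sign sequence: +-+-+-+
Trace the sign expansion in the surreal number tree, starting from 0:
Edge 1: B (sign +) -> bounds (0, +inf), value = 1
Edge 2: R (sign -) -> bounds (0, 1), value = 1/2
Edge 3: B (sign +) -> bounds (1/2, 1), value = 3/4
Edge 4: R (sign -) -> bounds (1/2, 3/4), value = 5/8
Edge 5: B (sign +) -> bounds (5/8, 3/4), value = 11/16
Edge 6: R (sign -) -> bounds (5/8, 11/16), value = 21/32
Edge 7: B (sign +) -> bounds (21/32, 11/16), value = 43/64
Game value = 43/64

43/64


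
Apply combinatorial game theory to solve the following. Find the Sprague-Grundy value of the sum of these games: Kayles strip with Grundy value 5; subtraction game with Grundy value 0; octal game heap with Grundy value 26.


By the Sprague-Grundy theorem, the Grundy value of a sum of games is the XOR of individual Grundy values.
Kayles strip: Grundy value = 5. Running XOR: 0 XOR 5 = 5
subtraction game: Grundy value = 0. Running XOR: 5 XOR 0 = 5
octal game heap: Grundy value = 26. Running XOR: 5 XOR 26 = 31
The combined Grundy value is 31.

31


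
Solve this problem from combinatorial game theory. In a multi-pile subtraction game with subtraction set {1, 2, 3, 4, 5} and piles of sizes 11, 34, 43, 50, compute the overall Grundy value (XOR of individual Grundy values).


Subtraction set: {1, 2, 3, 4, 5}
For this subtraction set, G(n) = n mod 6 (period = max + 1 = 6).
Pile 1 (size 11): G(11) = 11 mod 6 = 5
Pile 2 (size 34): G(34) = 34 mod 6 = 4
Pile 3 (size 43): G(43) = 43 mod 6 = 1
Pile 4 (size 50): G(50) = 50 mod 6 = 2
Total Grundy value = XOR of all: 5 XOR 4 XOR 1 XOR 2 = 2

2


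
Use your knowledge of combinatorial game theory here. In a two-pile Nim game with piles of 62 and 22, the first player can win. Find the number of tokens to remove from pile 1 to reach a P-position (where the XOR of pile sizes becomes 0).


Piles: 62 and 22
Current XOR: 62 XOR 22 = 40 (non-zero, so this is an N-position).
To make the XOR zero, we need to find a move that balances the piles.
For pile 1 (size 62): target = 62 XOR 40 = 22
We reduce pile 1 from 62 to 22.
Tokens removed: 62 - 22 = 40
Verification: 22 XOR 22 = 0

40


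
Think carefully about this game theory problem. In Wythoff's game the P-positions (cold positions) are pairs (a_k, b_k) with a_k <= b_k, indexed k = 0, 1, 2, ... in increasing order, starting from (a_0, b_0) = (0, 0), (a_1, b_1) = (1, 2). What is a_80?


By Wythoff's theorem, a_k = floor(k * phi) and b_k = floor(k * phi^2) = a_k + k, where phi = (1 + sqrt(5))/2 is the golden ratio.
phi = (1 + sqrt(5))/2 = 1.618034
k = 80
k * phi = 80 * 1.618034 = 129.442719
a_80 = floor(k * phi) = 129

129


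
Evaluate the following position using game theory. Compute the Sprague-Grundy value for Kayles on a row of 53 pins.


Kayles: a move removes 1 or 2 adjacent pins from a contiguous row.
Removing pins from a row of k leaves two independent rows (a, b) with a + b = k - 1 (one pin) or a + b = k - 2 (two pins); an end removal gives a = 0.
By Sprague-Grundy, G(k) = mex{ G(a) XOR G(b) } over all these splits. G(0) = 0.
G(1): splits (0,0):0^0=0 -> mex({0}) = 1
G(2): splits (0,1):0^1=1 (0,0):0^0=0 -> mex({0, 1}) = 2
G(3): splits (0,2):0^2=2 (1,1):1^1=0 (0,1):0^1=1 -> mex({0, 1, 2}) = 3
G(4): splits (0,3):0^3=3 (1,2):1^2=3 (0,2):0^2=2 (1,1):1^1=0 -> mex({0, 2, 3}) = 1
G(5): splits (0,4):0^1=1 (1,3):1^3=2 (2,2):2^2=0 (0,3):0^3=3 (1,2):1^2=3 -> mex({0, 1, 2, 3}) = 4
G(6) = mex({0, 1, 2, 4}) = 3
G(7) = mex({0, 1, 3, 4, 5}) = 2
G(8) = mex({0, 2, 3, 5, 6}) = 1
G(9) = mex({0, 1, 2, 3, 6, 7}) = 4
G(10) = mex({0, 1, 3, 4, 5, 7}) = 2
G(11) = mex({0, 1, 2, 3, 4, 5}) = 6
G(12) = mex({0, 1, 2, 3, 5, 6, 7}) = 4
G(13) = mex({0, 2, 3, 4, 6, 7}) = 1
G(14) = mex({0, 1, 4, 5, 6, 7}) = 2
G(15) = mex({0, 1, 2, 3, 4, 5, 6}) = 7
G(16) = mex({0, 2, 3, 5, 6, 7}) = 1
G(17) = mex({0, 1, 2, 3, 5, 6, 7}) = 4
G(18) = mex({0, 1, 2, 4, 5, 6}) = 3
G(19) = mex({0, 1, 3, 4, 5, 7}) = 2
G(20) = mex({0, 2, 3, 4, 5, 6, 7}) = 1
G(21) = mex({0, 1, 2, 3, 5, 6, 7}) = 4
G(22) = mex({0, 1, 2, 3, 4, 5, 7}) = 6
G(23) = mex({0, 1, 2, 3, 4, 5, 6}) = 7
G(24) = mex({0, 1, 2, 3, 5, 6, 7}) = 4
G(25) = mex({0, 2, 3, 4, 6, 7}) = 1
G(26) = mex({0, 1, 3, 4, 5, 6, 7}) = 2
G(27) = mex({0, 1, 2, 3, 4, 5, 6, 7}) = 8
G(28) = mex({0, 1, 2, 3, 4, 6, 7, 8}) = 5
G(29) = mex({0, 1, 2, 3, 5, 6, 7, 8, 9}) = 4
G(30) = mex({0, 1, 2, 3, 4, 5, 6, 9, 10}) = 7
G(31) = mex({0, 1, 3, 4, 5, 7, 10, 11}) = 2
G(32) = mex({0, 2, 3, 4, 5, 6, 7, 9, 11}) = 1
G(33) = mex({0, 1, 2, 3, 4, 5, 6, 7, 9, 12}) = 8
G(34) = mex({0, 1, 2, 3, 4, 5, 7, 8, 11, 12}) = 6
G(35) = mex({0, 1, 2, 3, 4, 5, 6, 8, 9, 10, 11}) = 7
G(36) = mex({0, 1, 2, 3, 5, 6, 7, 9, 10}) = 4
G(37) = mex({0, 2, 3, 4, 6, 7, 9, 10, 11, 12}) = 1
G(38) = mex({0, 1, 3, 4, 5, 6, 7, 9, 10, 11, 12}) = 2
G(39) = mex({0, 1, 2, 4, 5, 6, 7, 9, 10, 12, 14}) = 3
G(40) = mex({0, 2, 3, 4, 6, 7, 11, 12, 14}) = 1
G(41) = mex({0, 1, 2, 3, 5, 6, 7, 9, 10, 11, 12}) = 4
G(42) = mex({0, 1, 2, 3, 4, 5, 6, 9, 10}) = 7
G(43) = mex({0, 1, 3, 4, 5, 7, 9, 10, 12, 15}) = 2
G(44) = mex({0, 2, 3, 4, 5, 6, 7, 9, 10, 12, 15}) = 1
G(45) = mex({0, 1, 2, 3, 4, 5, 6, 7, 9, 10, 12, 14}) = 8
G(46) = mex({0, 1, 3, 4, 5, 7, 8, 11, 12, 14}) = 2
G(47) = mex({0, 1, 2, 3, 4, 5, 6, 8, 9, 10, 11, 12}) = 7
G(48) = mex({0, 1, 2, 3, 5, 6, 7, 9, 10}) = 4
G(49) = mex({0, 2, 3, 4, 6, 7, 9, 10, 11, 12, 15}) = 1
G(50) = mex({0, 1, 4, 5, 6, 7, 9, 11, 12, 14, 15}) = 2
G(51) = mex({0, 1, 2, 3, 4, 5, 6, 7, 9, 12, 14, 15}) = 8
G(52) = mex({0, 2, 3, 4, 5, 6, 7, 8, 11, 12, 15}) = 1
G(53) = mex({0, 1, 2, 3, 5, 6, 7, 8, 9, 10, 11, 12}) = 4
Therefore G(53) = 4.

4


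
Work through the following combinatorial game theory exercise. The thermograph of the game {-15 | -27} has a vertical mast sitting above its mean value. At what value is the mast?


Game = {-15 | -27}, a switch {a | b} with numbers a > b.
Its thermograph has left wall a - t and right wall b + t, which meet at t = (a - b)/2, where both equal (a + b)/2. So the mast (mean value) is at (a + b)/2.
Mean = (-15 + (-27))/2 = -42/2 = -21

-21


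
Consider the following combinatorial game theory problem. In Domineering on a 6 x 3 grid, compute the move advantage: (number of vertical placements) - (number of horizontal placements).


Board is 6 x 3 (rows x cols).
Left (vertical) placements: (rows-1) * cols = 5 * 3 = 15
Right (horizontal) placements: rows * (cols-1) = 6 * 2 = 12
Advantage = Left - Right = 15 - 12 = 3

3


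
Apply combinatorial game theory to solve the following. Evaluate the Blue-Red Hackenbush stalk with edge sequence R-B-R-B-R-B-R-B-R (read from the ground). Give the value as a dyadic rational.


Edges (from ground): R-B-R-B-R-B-R-B-R
By Berlekamp's sign-expansion rule, a Blue-Red Hackenbush stalk has the value of the surreal number whose sign sequence is the edge sequence with B -> + and R -> -.
Sign sequence: -+-+-+-+-
Trace the sign expansion in the surreal number tree, starting from 0:
Edge 1: R (sign -) -> bounds (-inf, 0), value = -1
Edge 2: B (sign +) -> bounds (-1, 0), value = -1/2
Edge 3: R (sign -) -> bounds (-1, -1/2), value = -3/4
Edge 4: B (sign +) -> bounds (-3/4, -1/2), value = -5/8
Edge 5: R (sign -) -> bounds (-3/4, -5/8), value = -11/16
Edge 6: B (sign +) -> bounds (-11/16, -5/8), value = -21/32
Edge 7: R (sign -) -> bounds (-11/16, -21/32), value = -43/64
Edge 8: B (sign +) -> bounds (-43/64, -21/32), value = -85/128
Edge 9: R (sign -) -> bounds (-43/64, -85/128), value = -171/256
Game value = -171/256

-171/256


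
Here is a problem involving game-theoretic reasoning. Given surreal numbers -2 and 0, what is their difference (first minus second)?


x = -2, y = 0
x - y = -2 - 0 = -2

-2


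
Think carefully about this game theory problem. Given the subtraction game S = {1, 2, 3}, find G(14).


The subtraction set is S = {1, 2, 3}.
G(k) = mex{ G(k - s) : s in S, s <= k }. We compute iteratively: G(0) = 0.
G(1) = mex({0}) = 1
G(2) = mex({0, 1}) = 2
G(3) = mex({0, 1, 2}) = 3
G(4) = mex({1, 2, 3}) = 0
G(5) = mex({0, 2, 3}) = 1
G(6) = mex({0, 1, 3}) = 2
Observe that G(4)..G(6) = 0, 1, 2 repeats G(0)..G(2) = 0, 1, 2.
For k >= max(S) = 3, G(k) is determined by the previous 3 values G(k-3)..G(k-1); a window of 3 consecutive values has recurred shifted by 4, so by induction G(k + 4) = G(k) for all k >= 0: the sequence is periodic from the start with period 4.
One period: G(0..3) = 0, 1, 2, 3.
14 mod 4 = 2, so G(14) = G(2) = 2.

2


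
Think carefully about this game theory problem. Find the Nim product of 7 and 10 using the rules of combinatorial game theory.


Nim multiplication is bilinear over XOR: (u XOR v) * w = (u*w) XOR (v*w).
So we split each operand into its bit components and XOR the pairwise Nim products.
7 = 1 + 2 + 4 (as XOR of powers of 2).
10 = 2 + 8 (as XOR of powers of 2).
Using the standard Nim-product table on single bits:
  2*2 = 3,   2*4 = 8,   2*8 = 12,
  4*4 = 6,   4*8 = 11,  8*8 = 13,
and  1*x = x (identity), k*l = l*k (commutative).
Pairwise Nim products:
  1 * 2 = 2
  1 * 8 = 8
  2 * 2 = 3
  2 * 8 = 12
  4 * 2 = 8
  4 * 8 = 11
XOR them: 2 XOR 8 XOR 3 XOR 12 XOR 8 XOR 11 = 6.
Result: 7 * 10 = 6 (in Nim).

6


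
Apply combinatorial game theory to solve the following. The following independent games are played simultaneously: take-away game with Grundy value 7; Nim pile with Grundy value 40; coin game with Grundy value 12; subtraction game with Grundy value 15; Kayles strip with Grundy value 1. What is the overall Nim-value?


By the Sprague-Grundy theorem, the Grundy value of a sum of games is the XOR of individual Grundy values.
take-away game: Grundy value = 7. Running XOR: 0 XOR 7 = 7
Nim pile: Grundy value = 40. Running XOR: 7 XOR 40 = 47
coin game: Grundy value = 12. Running XOR: 47 XOR 12 = 35
subtraction game: Grundy value = 15. Running XOR: 35 XOR 15 = 44
Kayles strip: Grundy value = 1. Running XOR: 44 XOR 1 = 45
The combined Grundy value is 45.

45


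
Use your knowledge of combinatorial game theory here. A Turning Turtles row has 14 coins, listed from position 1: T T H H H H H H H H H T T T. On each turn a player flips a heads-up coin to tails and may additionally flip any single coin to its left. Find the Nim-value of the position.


Coins: T T H H H H H H H H H T T T
Key fact: a single head at position k behaves exactly like a Nim heap of size k (turning it to T and optionally flipping a coin at j < k corresponds to moving the heap from k to j, or to 0), and heads combine as a disjunctive sum (two heads at the same place would cancel, matching j XOR j = 0). So the Nim-value is the XOR of the 1-indexed positions of the heads.
Face-up positions (1-indexed): [3, 4, 5, 6, 7, 8, 9, 10, 11]
XOR 0 with 3: 0 XOR 3 = 3
XOR 3 with 4: 3 XOR 4 = 7
XOR 7 with 5: 7 XOR 5 = 2
XOR 2 with 6: 2 XOR 6 = 4
XOR 4 with 7: 4 XOR 7 = 3
XOR 3 with 8: 3 XOR 8 = 11
XOR 11 with 9: 11 XOR 9 = 2
XOR 2 with 10: 2 XOR 10 = 8
XOR 8 with 11: 8 XOR 11 = 3
Nim-value = 3

3


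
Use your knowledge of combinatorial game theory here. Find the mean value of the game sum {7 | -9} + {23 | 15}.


G1 = {7 | -9}, G2 = {23 | 15}
Each is a switch {a | b} with numbers a > b; its mean value is (a + b)/2, and mean value is additive over game sums: m(G1 + G2) = m(G1) + m(G2).
Mean of G1 = (7 + (-9))/2 = -2/2 = -1
Mean of G2 = (23 + (15))/2 = 38/2 = 19
Mean of G1 + G2 = -1 + 19 = 18

18


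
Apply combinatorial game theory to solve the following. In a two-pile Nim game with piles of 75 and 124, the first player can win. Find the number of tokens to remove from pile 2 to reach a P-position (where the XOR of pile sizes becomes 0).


Piles: 75 and 124
Current XOR: 75 XOR 124 = 55 (non-zero, so this is an N-position).
To make the XOR zero, we need to find a move that balances the piles.
For pile 2 (size 124): target = 124 XOR 55 = 75
We reduce pile 2 from 124 to 75.
Tokens removed: 124 - 75 = 49
Verification: 75 XOR 75 = 0

49


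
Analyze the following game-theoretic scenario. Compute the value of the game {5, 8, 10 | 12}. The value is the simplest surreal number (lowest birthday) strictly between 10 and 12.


Left options: {5, 8, 10}, max = 10
Right options: {12}, min = 12
All options are numbers and max(Left) < min(Right), so by the simplicity theorem the value is the simplest (earliest-born) number strictly between 10 and 12.
The only integer strictly between 10 and 12 is 11.
No non-integer in the interval can be simpler: if x is a non-integer in the interval, then floor(x) or ceil(x) also lies in the interval (the interval contains an integer), and both are proper prefixes of x's sign expansion, i.e. born earlier. So the game value is 11.
Game value = 11

11


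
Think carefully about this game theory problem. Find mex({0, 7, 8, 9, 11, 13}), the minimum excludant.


Set = {0, 7, 8, 9, 11, 13}
0 is in the set.
1 is NOT in the set. This is the mex.
mex = 1

1


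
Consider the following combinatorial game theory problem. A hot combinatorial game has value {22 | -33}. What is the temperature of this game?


The game is {22 | -33}, a switch {a | b} with numbers a > b.
Cooling {a | b} by t gives {a - t | b + t}, which stops being hot when a - t = b + t, i.e. at t = (a - b)/2. So the temperature of a switch is (a - b)/2.
Temperature = (Left option - Right option) / 2
= (22 - (-33)) / 2
= 55 / 2
= 55/2

55/2


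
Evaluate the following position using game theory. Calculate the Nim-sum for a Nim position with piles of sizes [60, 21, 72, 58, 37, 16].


We need the XOR (exclusive or) of all pile sizes.
After XOR-ing pile 1 (size 60): 0 XOR 60 = 60
After XOR-ing pile 2 (size 21): 60 XOR 21 = 41
After XOR-ing pile 3 (size 72): 41 XOR 72 = 97
After XOR-ing pile 4 (size 58): 97 XOR 58 = 91
After XOR-ing pile 5 (size 37): 91 XOR 37 = 126
After XOR-ing pile 6 (size 16): 126 XOR 16 = 110
The Nim-value of this position is 110.

110


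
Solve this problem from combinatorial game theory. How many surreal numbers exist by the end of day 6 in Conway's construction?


Day 0: {|} = 0 is born. Count = 1.
Day n: the number of surreal numbers born by day n is 2^(n+1) - 1.
By day 0: 2^1 - 1 = 1
By day 1: 2^2 - 1 = 3
By day 2: 2^3 - 1 = 7
By day 3: 2^4 - 1 = 15
By day 4: 2^5 - 1 = 31
By day 5: 2^6 - 1 = 63
By day 6: 2^7 - 1 = 127
By day 6: 127 surreal numbers.

127


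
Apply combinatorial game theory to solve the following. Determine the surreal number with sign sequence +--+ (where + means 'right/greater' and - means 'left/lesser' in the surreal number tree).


Sign expansion: +--+
Rule: track bounds (lo, hi), initially (-inf, +inf). On '+', the current value becomes lo and we move to the simplest number in (value, hi): value + 1 if hi = +inf, otherwise the midpoint (value + hi)/2. On '-', the current value becomes hi and we move to value - 1 if lo = -inf, otherwise the midpoint (lo + value)/2.
Start at 0.
Step 1: sign = +, move right. Bounds: (0, +inf). Value = 1
Step 2: sign = -, move left. Bounds: (0, 1). Value = 1/2
Step 3: sign = -, move left. Bounds: (0, 1/2). Value = 1/4
Step 4: sign = +, move right. Bounds: (1/4, 1/2). Value = 3/8
The surreal number with sign expansion +--+ is 3/8.

3/8


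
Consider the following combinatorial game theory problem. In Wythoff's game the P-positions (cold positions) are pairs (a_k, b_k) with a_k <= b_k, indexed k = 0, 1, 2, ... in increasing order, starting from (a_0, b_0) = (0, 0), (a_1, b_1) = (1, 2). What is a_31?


By Wythoff's theorem, a_k = floor(k * phi) and b_k = floor(k * phi^2) = a_k + k, where phi = (1 + sqrt(5))/2 is the golden ratio.
phi = (1 + sqrt(5))/2 = 1.618034
k = 31
k * phi = 31 * 1.618034 = 50.159054
a_31 = floor(k * phi) = 50

50


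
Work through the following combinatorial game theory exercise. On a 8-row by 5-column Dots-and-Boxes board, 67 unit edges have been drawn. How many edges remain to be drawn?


Grid: 8 x 5 boxes, i.e. 9 rows and 6 columns of dots.
Horizontal edges: (rows + 1) * cols = 9 * 5 = 45
Vertical edges: rows * (cols + 1) = 8 * 6 = 48
Total edges: 45 + 48 = 93
Edges drawn: 67
Remaining: 93 - 67 = 26

26
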